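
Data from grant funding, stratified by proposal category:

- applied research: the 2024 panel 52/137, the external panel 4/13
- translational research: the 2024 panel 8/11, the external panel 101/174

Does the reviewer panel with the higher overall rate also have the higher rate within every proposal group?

No

Applied research: the 2024 panel 52/137 = 38.0%, the external panel 4/13 = 30.8% → the 2024 panel
Translational research: the 2024 panel 8/11 = 72.7%, the external panel 101/174 = 58.0% → the 2024 panel
Overall: the 2024 panel 60/148 = 40.5%, the external panel 105/187 = 56.1% → the external panel
The 2024 panel wins each proposal group but the external panel wins overall — the comparison reverses. The 2024 panel's proposals skew toward applied research, which has a lower base rate.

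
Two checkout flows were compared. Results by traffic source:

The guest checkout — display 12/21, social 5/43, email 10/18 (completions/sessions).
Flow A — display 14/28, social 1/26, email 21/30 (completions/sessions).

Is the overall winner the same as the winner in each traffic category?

No

Display: the guest checkout 12/21 = 57.1%, Flow A 14/28 = 50.0% → the guest checkout
Social: the guest checkout 5/43 = 11.6%, Flow A 1/26 = 3.8% → the guest checkout
Email: the guest checkout 10/18 = 55.6%, Flow A 21/30 = 70.0% → Flow A
Overall: the guest checkout 27/82 = 32.9%, Flow A 36/84 = 42.9% → Flow A
Neither sweeps: the guest checkout wins 2 of 3 groups, Flow A wins 1. Flow A wins overall but not every group — no Simpson reversal.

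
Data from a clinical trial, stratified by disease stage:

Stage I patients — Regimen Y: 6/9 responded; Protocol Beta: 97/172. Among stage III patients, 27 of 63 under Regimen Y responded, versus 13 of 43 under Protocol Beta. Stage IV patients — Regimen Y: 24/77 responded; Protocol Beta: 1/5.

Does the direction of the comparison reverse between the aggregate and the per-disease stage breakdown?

Stage I: Regimen Y 6/9 = 66.7%, Protocol Beta 97/172 = 56.4% → Regimen Y
Stage III: Regimen Y 27/63 = 42.9%, Protocol Beta 13/43 = 30.2% → Regimen Y
Stage IV: Regimen Y 24/77 = 31.2%, Protocol Beta 1/5 = 20.0% → Regimen Y
Overall: Regimen Y 57/149 = 38.3%, Protocol Beta 111/220 = 50.5% → Protocol Beta
Regimen Y wins each disease group but Protocol Beta wins overall — the comparison reverses. Regimen Y's patients skew toward stage IV, which has a lower base rate.

Yes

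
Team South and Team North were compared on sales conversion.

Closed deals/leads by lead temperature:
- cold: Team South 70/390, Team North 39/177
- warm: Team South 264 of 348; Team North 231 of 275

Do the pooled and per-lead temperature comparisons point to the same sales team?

Yes

Cold: Team South 70/390 = 17.9%, Team North 39/177 = 22.0% → Team North
Warm: Team South 264/348 = 75.9%, Team North 231/275 = 84.0% → Team North
Overall: Team South 334/738 = 45.3%, Team North 270/452 = 59.7% → Team North
Team North wins overall and in every lead group — no reversal.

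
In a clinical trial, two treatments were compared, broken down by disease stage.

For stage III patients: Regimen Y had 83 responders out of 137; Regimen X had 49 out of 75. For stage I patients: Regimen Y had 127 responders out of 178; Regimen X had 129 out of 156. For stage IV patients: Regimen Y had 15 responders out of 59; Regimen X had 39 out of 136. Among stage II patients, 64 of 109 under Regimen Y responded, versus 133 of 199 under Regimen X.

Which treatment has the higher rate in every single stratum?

Stage III: Regimen Y 83/137 = 60.6%, Regimen X 49/75 = 65.3% → Regimen X
Stage I: Regimen Y 127/178 = 71.3%, Regimen X 129/156 = 82.7% → Regimen X
Stage IV: Regimen Y 15/59 = 25.4%, Regimen X 39/136 = 28.7% → Regimen X
Stage II: Regimen Y 64/109 = 58.7%, Regimen X 133/199 = 66.8% → Regimen X
Regimen X has the higher rate in all 4 groups.

Regimen X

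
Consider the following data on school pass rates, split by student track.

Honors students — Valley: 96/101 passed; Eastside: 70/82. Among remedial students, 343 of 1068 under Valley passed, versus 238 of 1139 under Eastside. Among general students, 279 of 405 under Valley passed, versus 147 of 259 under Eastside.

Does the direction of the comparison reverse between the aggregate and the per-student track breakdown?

No

Honors: Valley 96/101 = 95.0%, Eastside 70/82 = 85.4% → Valley
Remedial: Valley 343/1068 = 32.1%, Eastside 238/1139 = 20.9% → Valley
General: Valley 279/405 = 68.9%, Eastside 147/259 = 56.8% → Valley
Overall: Valley 718/1574 = 45.6%, Eastside 455/1480 = 30.7% → Valley
Valley wins overall and in every student group — no reversal.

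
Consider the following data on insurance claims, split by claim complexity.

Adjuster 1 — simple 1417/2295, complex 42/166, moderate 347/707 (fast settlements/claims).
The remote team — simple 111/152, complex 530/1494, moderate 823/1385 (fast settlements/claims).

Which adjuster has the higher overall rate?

Simple: Adjuster 1 1417/2295 = 61.7%, the remote team 111/152 = 73.0% → the remote team
Complex: Adjuster 1 42/166 = 25.3%, the remote team 530/1494 = 35.5% → the remote team
Moderate: Adjuster 1 347/707 = 49.1%, the remote team 823/1385 = 59.4% → the remote team
Overall: Adjuster 1 1806/3168 = 57.0%, the remote team 1464/3031 = 48.3% → Adjuster 1
(The remote team wins every claim group but Adjuster 1 wins overall — the remote team's claims skew toward the low-rate complex group.)

Adjuster 1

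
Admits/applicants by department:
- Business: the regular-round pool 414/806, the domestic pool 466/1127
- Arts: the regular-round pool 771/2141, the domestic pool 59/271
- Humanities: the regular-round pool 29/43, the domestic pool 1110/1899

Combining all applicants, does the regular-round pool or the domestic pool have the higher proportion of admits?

Business: the regular-round pool 414/806 = 51.4%, the domestic pool 466/1127 = 41.3% → the regular-round pool
Arts: the regular-round pool 771/2141 = 36.0%, the domestic pool 59/271 = 21.8% → the regular-round pool
Humanities: the regular-round pool 29/43 = 67.4%, the domestic pool 1110/1899 = 58.5% → the regular-round pool
Overall: the regular-round pool 1214/2990 = 40.6%, the domestic pool 1635/3297 = 49.6% → the domestic pool
(The regular-round pool wins every department group but the domestic pool wins overall — the regular-round pool's applicants skew toward the low-rate Arts group.)

the domestic pool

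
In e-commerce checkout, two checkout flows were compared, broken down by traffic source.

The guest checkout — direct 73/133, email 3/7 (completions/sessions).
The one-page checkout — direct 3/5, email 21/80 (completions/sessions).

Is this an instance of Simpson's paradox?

No

Direct: the guest checkout 73/133 = 54.9%, the one-page checkout 3/5 = 60.0% → the one-page checkout
Email: the guest checkout 3/7 = 42.9%, the one-page checkout 21/80 = 26.2% → the guest checkout
Overall: the guest checkout 76/140 = 54.3%, the one-page checkout 24/85 = 28.2% → the guest checkout
Neither sweeps: the guest checkout wins 1 of 2 groups, the one-page checkout wins 1. The guest checkout wins overall but not every group — no Simpson reversal.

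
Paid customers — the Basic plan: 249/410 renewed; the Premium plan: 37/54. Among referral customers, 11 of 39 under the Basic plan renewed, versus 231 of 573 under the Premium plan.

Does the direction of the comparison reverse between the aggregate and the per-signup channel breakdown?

Paid: the Basic plan 249/410 = 60.7%, the Premium plan 37/54 = 68.5% → the Premium plan
Referral: the Basic plan 11/39 = 28.2%, the Premium plan 231/573 = 40.3% → the Premium plan
Overall: the Basic plan 260/449 = 57.9%, the Premium plan 268/627 = 42.7% → the Basic plan
The Premium plan wins each signup group but the Basic plan wins overall — the comparison reverses. The Premium plan's customers skew toward referral, which has a lower base rate.

Yes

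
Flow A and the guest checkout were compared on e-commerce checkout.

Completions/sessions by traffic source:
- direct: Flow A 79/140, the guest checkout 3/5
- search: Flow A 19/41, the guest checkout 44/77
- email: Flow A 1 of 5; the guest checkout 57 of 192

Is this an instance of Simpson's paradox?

Direct: Flow A 79/140 = 56.4%, the guest checkout 3/5 = 60.0% → the guest checkout
Search: Flow A 19/41 = 46.3%, the guest checkout 44/77 = 57.1% → the guest checkout
Email: Flow A 1/5 = 20.0%, the guest checkout 57/192 = 29.7% → the guest checkout
Overall: Flow A 99/186 = 53.2%, the guest checkout 104/274 = 38.0% → Flow A
The guest checkout wins each traffic group but Flow A wins overall — the comparison reverses. The guest checkout's sessions skew toward email, which has a lower base rate.

Yes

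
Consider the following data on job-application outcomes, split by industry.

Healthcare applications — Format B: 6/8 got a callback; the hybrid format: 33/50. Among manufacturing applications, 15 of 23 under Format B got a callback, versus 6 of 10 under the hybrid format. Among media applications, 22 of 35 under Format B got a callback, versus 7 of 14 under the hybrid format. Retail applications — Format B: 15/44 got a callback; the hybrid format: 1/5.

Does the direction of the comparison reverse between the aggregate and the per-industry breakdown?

Yes

Healthcare: Format B 6/8 = 75.0%, the hybrid format 33/50 = 66.0% → Format B
Manufacturing: Format B 15/23 = 65.2%, the hybrid format 6/10 = 60.0% → Format B
Media: Format B 22/35 = 62.9%, the hybrid format 7/14 = 50.0% → Format B
Retail: Format B 15/44 = 34.1%, the hybrid format 1/5 = 20.0% → Format B
Overall: Format B 58/110 = 52.7%, the hybrid format 47/79 = 59.5% → the hybrid format
Format B wins each industry group but the hybrid format wins overall — the comparison reverses. Format B's applications skew toward retail, which has a lower base rate.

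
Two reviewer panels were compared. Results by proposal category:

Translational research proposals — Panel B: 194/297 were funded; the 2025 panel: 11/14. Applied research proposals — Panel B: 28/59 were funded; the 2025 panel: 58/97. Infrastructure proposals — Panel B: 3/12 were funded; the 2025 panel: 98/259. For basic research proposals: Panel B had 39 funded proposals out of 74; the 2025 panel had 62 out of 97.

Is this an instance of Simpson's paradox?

Yes

Translational research: Panel B 194/297 = 65.3%, the 2025 panel 11/14 = 78.6% → the 2025 panel
Applied research: Panel B 28/59 = 47.5%, the 2025 panel 58/97 = 59.8% → the 2025 panel
Infrastructure: Panel B 3/12 = 25.0%, the 2025 panel 98/259 = 37.8% → the 2025 panel
Basic research: Panel B 39/74 = 52.7%, the 2025 panel 62/97 = 63.9% → the 2025 panel
Overall: Panel B 264/442 = 59.7%, the 2025 panel 229/467 = 49.0% → Panel B
The 2025 panel wins each proposal group but Panel B wins overall — the comparison reverses. The 2025 panel's proposals skew toward infrastructure, which has a lower base rate.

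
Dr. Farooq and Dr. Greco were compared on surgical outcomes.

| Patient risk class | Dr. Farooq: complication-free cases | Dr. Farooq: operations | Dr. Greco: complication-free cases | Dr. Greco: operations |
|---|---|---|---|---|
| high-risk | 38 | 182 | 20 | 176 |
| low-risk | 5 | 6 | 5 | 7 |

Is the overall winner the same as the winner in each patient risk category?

Yes

High-risk: Dr. Farooq 38/182 = 20.9%, Dr. Greco 20/176 = 11.4% → Dr. Farooq
Low-risk: Dr. Farooq 5/6 = 83.3%, Dr. Greco 5/7 = 71.4% → Dr. Farooq
Overall: Dr. Farooq 43/188 = 22.9%, Dr. Greco 25/183 = 13.7% → Dr. Farooq
Dr. Farooq wins overall and in every patient risk group — no reversal.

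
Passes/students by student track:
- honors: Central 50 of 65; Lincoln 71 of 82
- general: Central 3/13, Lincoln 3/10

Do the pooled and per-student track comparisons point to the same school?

Honors: Central 50/65 = 76.9%, Lincoln 71/82 = 86.6% → Lincoln
General: Central 3/13 = 23.1%, Lincoln 3/10 = 30.0% → Lincoln
Overall: Central 53/78 = 67.9%, Lincoln 74/92 = 80.4% → Lincoln
Lincoln wins overall and in every student group — no reversal.

Yes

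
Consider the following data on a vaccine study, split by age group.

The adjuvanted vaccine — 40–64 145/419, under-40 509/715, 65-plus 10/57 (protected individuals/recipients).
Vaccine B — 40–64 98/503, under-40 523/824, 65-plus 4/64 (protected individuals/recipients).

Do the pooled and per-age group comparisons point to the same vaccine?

Yes

40–64: the adjuvanted vaccine 145/419 = 34.6%, Vaccine B 98/503 = 19.5% → the adjuvanted vaccine
Under-40: the adjuvanted vaccine 509/715 = 71.2%, Vaccine B 523/824 = 63.5% → the adjuvanted vaccine
65-plus: the adjuvanted vaccine 10/57 = 17.5%, Vaccine B 4/64 = 6.2% → the adjuvanted vaccine
Overall: the adjuvanted vaccine 664/1191 = 55.8%, Vaccine B 625/1391 = 44.9% → the adjuvanted vaccine
The adjuvanted vaccine wins overall and in every age group — no reversal.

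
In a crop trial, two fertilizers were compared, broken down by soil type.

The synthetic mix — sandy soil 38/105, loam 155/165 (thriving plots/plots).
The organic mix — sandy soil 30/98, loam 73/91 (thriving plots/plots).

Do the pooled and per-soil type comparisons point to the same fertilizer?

Sandy soil: the synthetic mix 38/105 = 36.2%, the organic mix 30/98 = 30.6% → the synthetic mix
Loam: the synthetic mix 155/165 = 93.9%, the organic mix 73/91 = 80.2% → the synthetic mix
Overall: the synthetic mix 193/270 = 71.5%, the organic mix 103/189 = 54.5% → the synthetic mix
The synthetic mix wins overall and in every soil group — no reversal.

Yes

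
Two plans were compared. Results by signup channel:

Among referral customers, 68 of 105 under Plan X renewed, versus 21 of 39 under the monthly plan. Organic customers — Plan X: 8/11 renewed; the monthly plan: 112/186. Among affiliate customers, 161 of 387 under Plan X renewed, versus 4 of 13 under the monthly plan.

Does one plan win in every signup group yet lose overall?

Yes

Referral: Plan X 68/105 = 64.8%, the monthly plan 21/39 = 53.8% → Plan X
Organic: Plan X 8/11 = 72.7%, the monthly plan 112/186 = 60.2% → Plan X
Affiliate: Plan X 161/387 = 41.6%, the monthly plan 4/13 = 30.8% → Plan X
Overall: Plan X 237/503 = 47.1%, the monthly plan 137/238 = 57.6% → the monthly plan
Plan X wins each signup group but the monthly plan wins overall — the comparison reverses. Plan X's customers skew toward affiliate, which has a lower base rate.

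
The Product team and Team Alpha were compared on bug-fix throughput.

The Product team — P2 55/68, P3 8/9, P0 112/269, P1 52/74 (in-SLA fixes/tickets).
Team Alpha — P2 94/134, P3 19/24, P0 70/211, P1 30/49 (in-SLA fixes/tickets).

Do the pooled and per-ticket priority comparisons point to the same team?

Yes

P2: the Product team 55/68 = 80.9%, Team Alpha 94/134 = 70.1% → the Product team
P3: the Product team 8/9 = 88.9%, Team Alpha 19/24 = 79.2% → the Product team
P0: the Product team 112/269 = 41.6%, Team Alpha 70/211 = 33.2% → the Product team
P1: the Product team 52/74 = 70.3%, Team Alpha 30/49 = 61.2% → the Product team
Overall: the Product team 227/420 = 54.0%, Team Alpha 213/418 = 51.0% → the Product team
The Product team wins overall and in every ticket group — no reversal.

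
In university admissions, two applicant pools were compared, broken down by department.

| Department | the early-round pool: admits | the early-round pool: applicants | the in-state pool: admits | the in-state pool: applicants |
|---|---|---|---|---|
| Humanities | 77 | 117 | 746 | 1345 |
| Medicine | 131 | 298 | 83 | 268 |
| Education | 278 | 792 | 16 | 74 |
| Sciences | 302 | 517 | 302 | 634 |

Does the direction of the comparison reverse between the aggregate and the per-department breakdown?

Humanities: the early-round pool 77/117 = 65.8%, the in-state pool 746/1345 = 55.5% → the early-round pool
Medicine: the early-round pool 131/298 = 44.0%, the in-state pool 83/268 = 31.0% → the early-round pool
Education: the early-round pool 278/792 = 35.1%, the in-state pool 16/74 = 21.6% → the early-round pool
Sciences: the early-round pool 302/517 = 58.4%, the in-state pool 302/634 = 47.6% → the early-round pool
Overall: the early-round pool 788/1724 = 45.7%, the in-state pool 1147/2321 = 49.4% → the in-state pool
The early-round pool wins each department group but the in-state pool wins overall — the comparison reverses. The early-round pool's applicants skew toward Education, which has a lower base rate.

Yes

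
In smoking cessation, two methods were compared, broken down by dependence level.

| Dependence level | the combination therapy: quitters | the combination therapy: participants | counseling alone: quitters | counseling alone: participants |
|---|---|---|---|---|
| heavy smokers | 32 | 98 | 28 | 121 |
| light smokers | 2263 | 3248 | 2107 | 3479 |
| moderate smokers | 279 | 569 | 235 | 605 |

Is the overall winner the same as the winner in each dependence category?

Heavy smokers: the combination therapy 32/98 = 32.7%, counseling alone 28/121 = 23.1% → the combination therapy
Light smokers: the combination therapy 2263/3248 = 69.7%, counseling alone 2107/3479 = 60.6% → the combination therapy
Moderate smokers: the combination therapy 279/569 = 49.0%, counseling alone 235/605 = 38.8% → the combination therapy
Overall: the combination therapy 2574/3915 = 65.7%, counseling alone 2370/4205 = 56.4% → the combination therapy
The combination therapy wins overall and in every dependence group — no reversal.

Yes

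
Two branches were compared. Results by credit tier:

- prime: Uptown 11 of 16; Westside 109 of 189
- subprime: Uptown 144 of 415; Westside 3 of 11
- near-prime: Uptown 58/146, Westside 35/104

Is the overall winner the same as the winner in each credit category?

No

Prime: Uptown 11/16 = 68.8%, Westside 109/189 = 57.7% → Uptown
Subprime: Uptown 144/415 = 34.7%, Westside 3/11 = 27.3% → Uptown
Near-prime: Uptown 58/146 = 39.7%, Westside 35/104 = 33.7% → Uptown
Overall: Uptown 213/577 = 36.9%, Westside 147/304 = 48.4% → Westside
Uptown wins each credit group but Westside wins overall — the comparison reverses. Uptown's applications skew toward subprime, which has a lower base rate.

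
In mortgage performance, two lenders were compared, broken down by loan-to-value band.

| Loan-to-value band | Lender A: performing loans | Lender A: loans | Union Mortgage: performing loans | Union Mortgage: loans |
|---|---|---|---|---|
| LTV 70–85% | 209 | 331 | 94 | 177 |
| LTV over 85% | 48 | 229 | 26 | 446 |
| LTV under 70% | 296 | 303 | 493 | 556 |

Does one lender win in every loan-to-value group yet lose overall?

LTV 70–85%: Lender A 209/331 = 63.1%, Union Mortgage 94/177 = 53.1% → Lender A
LTV over 85%: Lender A 48/229 = 21.0%, Union Mortgage 26/446 = 5.8% → Lender A
LTV under 70%: Lender A 296/303 = 97.7%, Union Mortgage 493/556 = 88.7% → Lender A
Overall: Lender A 553/863 = 64.1%, Union Mortgage 613/1179 = 52.0% → Lender A
Lender A wins overall and in every loan-to-value group — no reversal.

No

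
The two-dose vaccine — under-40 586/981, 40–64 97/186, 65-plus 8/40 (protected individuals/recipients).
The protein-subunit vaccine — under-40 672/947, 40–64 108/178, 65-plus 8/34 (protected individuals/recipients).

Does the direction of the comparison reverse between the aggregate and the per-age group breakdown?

No

Under-40: the two-dose vaccine 586/981 = 59.7%, the protein-subunit vaccine 672/947 = 71.0% → the protein-subunit vaccine
40–64: the two-dose vaccine 97/186 = 52.2%, the protein-subunit vaccine 108/178 = 60.7% → the protein-subunit vaccine
65-plus: the two-dose vaccine 8/40 = 20.0%, the protein-subunit vaccine 8/34 = 23.5% → the protein-subunit vaccine
Overall: the two-dose vaccine 691/1207 = 57.2%, the protein-subunit vaccine 788/1159 = 68.0% → the protein-subunit vaccine
The protein-subunit vaccine wins overall and in every age group — no reversal.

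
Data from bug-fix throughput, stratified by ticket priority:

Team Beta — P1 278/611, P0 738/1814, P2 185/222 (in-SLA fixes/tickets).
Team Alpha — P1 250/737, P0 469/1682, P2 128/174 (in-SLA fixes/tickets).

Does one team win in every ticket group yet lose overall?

No

P1: Team Beta 278/611 = 45.5%, Team Alpha 250/737 = 33.9% → Team Beta
P0: Team Beta 738/1814 = 40.7%, Team Alpha 469/1682 = 27.9% → Team Beta
P2: Team Beta 185/222 = 83.3%, Team Alpha 128/174 = 73.6% → Team Beta
Overall: Team Beta 1201/2647 = 45.4%, Team Alpha 847/2593 = 32.7% → Team Beta
Team Beta wins overall and in every ticket group — no reversal.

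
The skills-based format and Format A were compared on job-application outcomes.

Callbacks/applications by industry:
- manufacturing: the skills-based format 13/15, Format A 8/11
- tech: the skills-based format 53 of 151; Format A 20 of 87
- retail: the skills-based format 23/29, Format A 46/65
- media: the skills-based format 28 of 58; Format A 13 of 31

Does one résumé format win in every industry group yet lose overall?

Manufacturing: the skills-based format 13/15 = 86.7%, Format A 8/11 = 72.7% → the skills-based format
Tech: the skills-based format 53/151 = 35.1%, Format A 20/87 = 23.0% → the skills-based format
Retail: the skills-based format 23/29 = 79.3%, Format A 46/65 = 70.8% → the skills-based format
Media: the skills-based format 28/58 = 48.3%, Format A 13/31 = 41.9% → the skills-based format
Overall: the skills-based format 117/253 = 46.2%, Format A 87/194 = 44.8% → the skills-based format
The skills-based format wins overall and in every industry group — no reversal.

No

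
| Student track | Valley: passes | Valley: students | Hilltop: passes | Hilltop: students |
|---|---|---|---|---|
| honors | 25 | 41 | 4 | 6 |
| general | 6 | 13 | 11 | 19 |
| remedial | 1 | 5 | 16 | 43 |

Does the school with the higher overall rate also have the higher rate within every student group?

No

Honors: Valley 25/41 = 61.0%, Hilltop 4/6 = 66.7% → Hilltop
General: Valley 6/13 = 46.2%, Hilltop 11/19 = 57.9% → Hilltop
Remedial: Valley 1/5 = 20.0%, Hilltop 16/43 = 37.2% → Hilltop
Overall: Valley 32/59 = 54.2%, Hilltop 31/68 = 45.6% → Valley
Hilltop wins each student group but Valley wins overall — the comparison reverses. Hilltop's students skew toward remedial, which has a lower base rate.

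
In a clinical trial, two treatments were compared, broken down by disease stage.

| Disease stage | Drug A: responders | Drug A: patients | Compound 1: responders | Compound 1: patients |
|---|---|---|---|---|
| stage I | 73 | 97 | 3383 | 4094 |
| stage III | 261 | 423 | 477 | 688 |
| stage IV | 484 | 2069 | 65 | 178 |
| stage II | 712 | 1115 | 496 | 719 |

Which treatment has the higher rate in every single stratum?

Compound 1

Stage I: Drug A 73/97 = 75.3%, Compound 1 3383/4094 = 82.6% → Compound 1
Stage III: Drug A 261/423 = 61.7%, Compound 1 477/688 = 69.3% → Compound 1
Stage IV: Drug A 484/2069 = 23.4%, Compound 1 65/178 = 36.5% → Compound 1
Stage II: Drug A 712/1115 = 63.9%, Compound 1 496/719 = 69.0% → Compound 1
Compound 1 has the higher rate in all 4 groups.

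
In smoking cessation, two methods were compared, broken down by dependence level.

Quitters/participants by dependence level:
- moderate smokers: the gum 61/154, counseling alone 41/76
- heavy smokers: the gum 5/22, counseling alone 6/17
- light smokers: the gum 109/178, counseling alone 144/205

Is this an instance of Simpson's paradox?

Moderate smokers: the gum 61/154 = 39.6%, counseling alone 41/76 = 53.9% → counseling alone
Heavy smokers: the gum 5/22 = 22.7%, counseling alone 6/17 = 35.3% → counseling alone
Light smokers: the gum 109/178 = 61.2%, counseling alone 144/205 = 70.2% → counseling alone
Overall: the gum 175/354 = 49.4%, counseling alone 191/298 = 64.1% → counseling alone
Counseling alone wins overall and in every dependence group — no reversal.

No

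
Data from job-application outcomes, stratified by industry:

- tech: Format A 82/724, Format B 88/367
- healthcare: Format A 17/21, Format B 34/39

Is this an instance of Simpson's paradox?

Tech: Format A 82/724 = 11.3%, Format B 88/367 = 24.0% → Format B
Healthcare: Format A 17/21 = 81.0%, Format B 34/39 = 87.2% → Format B
Overall: Format A 99/745 = 13.3%, Format B 122/406 = 30.0% → Format B
Format B wins overall and in every industry group — no reversal.

No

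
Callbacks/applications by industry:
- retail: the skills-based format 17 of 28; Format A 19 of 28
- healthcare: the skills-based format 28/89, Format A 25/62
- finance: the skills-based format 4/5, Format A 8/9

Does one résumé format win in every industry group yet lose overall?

Retail: the skills-based format 17/28 = 60.7%, Format A 19/28 = 67.9% → Format A
Healthcare: the skills-based format 28/89 = 31.5%, Format A 25/62 = 40.3% → Format A
Finance: the skills-based format 4/5 = 80.0%, Format A 8/9 = 88.9% → Format A
Overall: the skills-based format 49/122 = 40.2%, Format A 52/99 = 52.5% → Format A
Format A wins overall and in every industry group — no reversal.

No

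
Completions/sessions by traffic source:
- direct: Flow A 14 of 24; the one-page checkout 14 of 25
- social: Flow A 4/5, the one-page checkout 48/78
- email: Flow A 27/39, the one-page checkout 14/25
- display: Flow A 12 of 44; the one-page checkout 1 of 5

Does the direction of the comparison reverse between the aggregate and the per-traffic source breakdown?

Direct: Flow A 14/24 = 58.3%, the one-page checkout 14/25 = 56.0% → Flow A
Social: Flow A 4/5 = 80.0%, the one-page checkout 48/78 = 61.5% → Flow A
Email: Flow A 27/39 = 69.2%, the one-page checkout 14/25 = 56.0% → Flow A
Display: Flow A 12/44 = 27.3%, the one-page checkout 1/5 = 20.0% → Flow A
Overall: Flow A 57/112 = 50.9%, the one-page checkout 77/133 = 57.9% → the one-page checkout
Flow A wins each traffic group but the one-page checkout wins overall — the comparison reverses. Flow A's sessions skew toward display, which has a lower base rate.

Yes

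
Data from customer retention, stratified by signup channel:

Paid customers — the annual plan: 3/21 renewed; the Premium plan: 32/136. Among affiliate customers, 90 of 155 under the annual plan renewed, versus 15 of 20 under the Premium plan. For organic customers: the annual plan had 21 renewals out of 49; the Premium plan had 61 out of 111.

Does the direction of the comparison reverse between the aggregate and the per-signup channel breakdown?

Yes

Paid: the annual plan 3/21 = 14.3%, the Premium plan 32/136 = 23.5% → the Premium plan
Affiliate: the annual plan 90/155 = 58.1%, the Premium plan 15/20 = 75.0% → the Premium plan
Organic: the annual plan 21/49 = 42.9%, the Premium plan 61/111 = 55.0% → the Premium plan
Overall: the annual plan 114/225 = 50.7%, the Premium plan 108/267 = 40.4% → the annual plan
The Premium plan wins each signup group but the annual plan wins overall — the comparison reverses. The Premium plan's customers skew toward paid, which has a lower base rate.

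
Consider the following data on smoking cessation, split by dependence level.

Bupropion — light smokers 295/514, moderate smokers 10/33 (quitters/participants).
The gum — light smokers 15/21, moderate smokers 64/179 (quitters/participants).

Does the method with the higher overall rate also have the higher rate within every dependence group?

Light smokers: bupropion 295/514 = 57.4%, the gum 15/21 = 71.4% → the gum
Moderate smokers: bupropion 10/33 = 30.3%, the gum 64/179 = 35.8% → the gum
Overall: bupropion 305/547 = 55.8%, the gum 79/200 = 39.5% → bupropion
The gum wins each dependence group but bupropion wins overall — the comparison reverses. The gum's participants skew toward moderate smokers, which has a lower base rate.

No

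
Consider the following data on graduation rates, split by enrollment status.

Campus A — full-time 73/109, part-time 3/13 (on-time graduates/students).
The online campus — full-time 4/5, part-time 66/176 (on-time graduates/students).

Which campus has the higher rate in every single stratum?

Full-time: Campus A 73/109 = 67.0%, the online campus 4/5 = 80.0% → the online campus
Part-time: Campus A 3/13 = 23.1%, the online campus 66/176 = 37.5% → the online campus
The online campus has the higher rate in both groups.

the online campus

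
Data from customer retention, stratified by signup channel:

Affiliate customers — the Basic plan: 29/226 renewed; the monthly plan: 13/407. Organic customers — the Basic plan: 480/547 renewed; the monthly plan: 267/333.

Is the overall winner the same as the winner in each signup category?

Affiliate: the Basic plan 29/226 = 12.8%, the monthly plan 13/407 = 3.2% → the Basic plan
Organic: the Basic plan 480/547 = 87.8%, the monthly plan 267/333 = 80.2% → the Basic plan
Overall: the Basic plan 509/773 = 65.8%, the monthly plan 280/740 = 37.8% → the Basic plan
The Basic plan wins overall and in every signup group — no reversal.

Yes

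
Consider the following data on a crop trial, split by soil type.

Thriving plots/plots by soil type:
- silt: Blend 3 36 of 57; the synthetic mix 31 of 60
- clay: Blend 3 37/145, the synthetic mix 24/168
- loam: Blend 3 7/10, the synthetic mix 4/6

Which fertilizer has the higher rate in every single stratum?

Silt: Blend 3 36/57 = 63.2%, the synthetic mix 31/60 = 51.7% → Blend 3
Clay: Blend 3 37/145 = 25.5%, the synthetic mix 24/168 = 14.3% → Blend 3
Loam: Blend 3 7/10 = 70.0%, the synthetic mix 4/6 = 66.7% → Blend 3
Blend 3 has the higher rate in all 3 groups.

Blend 3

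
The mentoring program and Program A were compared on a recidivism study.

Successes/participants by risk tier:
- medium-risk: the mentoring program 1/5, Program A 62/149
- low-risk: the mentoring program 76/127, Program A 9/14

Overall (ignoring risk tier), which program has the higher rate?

the mentoring program

Medium-risk: the mentoring program 1/5 = 20.0%, Program A 62/149 = 41.6% → Program A
Low-risk: the mentoring program 76/127 = 59.8%, Program A 9/14 = 64.3% → Program A
Overall: the mentoring program 77/132 = 58.3%, Program A 71/163 = 43.6% → the mentoring program
(Program A wins every risk group but the mentoring program wins overall — Program A's participants skew toward the low-rate medium-risk group.)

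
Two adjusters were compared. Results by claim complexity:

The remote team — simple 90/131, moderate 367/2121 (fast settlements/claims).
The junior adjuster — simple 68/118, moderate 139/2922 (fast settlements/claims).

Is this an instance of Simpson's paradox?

Simple: the remote team 90/131 = 68.7%, the junior adjuster 68/118 = 57.6% → the remote team
Moderate: the remote team 367/2121 = 17.3%, the junior adjuster 139/2922 = 4.8% → the remote team
Overall: the remote team 457/2252 = 20.3%, the junior adjuster 207/3040 = 6.8% → the remote team
The remote team wins overall and in every claim group — no reversal.

No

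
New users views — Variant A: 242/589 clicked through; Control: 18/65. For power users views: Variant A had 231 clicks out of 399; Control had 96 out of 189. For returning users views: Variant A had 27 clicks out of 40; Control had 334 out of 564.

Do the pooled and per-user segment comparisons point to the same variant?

No

New users: Variant A 242/589 = 41.1%, Control 18/65 = 27.7% → Variant A
Power users: Variant A 231/399 = 57.9%, Control 96/189 = 50.8% → Variant A
Returning users: Variant A 27/40 = 67.5%, Control 334/564 = 59.2% → Variant A
Overall: Variant A 500/1028 = 48.6%, Control 448/818 = 54.8% → Control
Variant A wins each user group but Control wins overall — the comparison reverses. Variant A's views skew toward new users, which has a lower base rate.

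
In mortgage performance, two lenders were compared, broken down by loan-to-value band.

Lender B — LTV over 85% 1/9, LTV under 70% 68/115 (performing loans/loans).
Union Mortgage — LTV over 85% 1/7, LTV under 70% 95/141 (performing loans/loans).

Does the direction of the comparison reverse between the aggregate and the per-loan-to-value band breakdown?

No

LTV over 85%: Lender B 1/9 = 11.1%, Union Mortgage 1/7 = 14.3% → Union Mortgage
LTV under 70%: Lender B 68/115 = 59.1%, Union Mortgage 95/141 = 67.4% → Union Mortgage
Overall: Lender B 69/124 = 55.6%, Union Mortgage 96/148 = 64.9% → Union Mortgage
Union Mortgage wins overall and in every loan-to-value group — no reversal.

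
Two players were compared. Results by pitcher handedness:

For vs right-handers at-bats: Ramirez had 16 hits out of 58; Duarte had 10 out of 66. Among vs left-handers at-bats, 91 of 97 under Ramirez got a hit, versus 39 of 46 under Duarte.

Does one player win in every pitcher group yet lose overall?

No

Vs right-handers: Ramirez 16/58 = 27.6%, Duarte 10/66 = 15.2% → Ramirez
Vs left-handers: Ramirez 91/97 = 93.8%, Duarte 39/46 = 84.8% → Ramirez
Overall: Ramirez 107/155 = 69.0%, Duarte 49/112 = 43.8% → Ramirez
Ramirez wins overall and in every pitcher group — no reversal.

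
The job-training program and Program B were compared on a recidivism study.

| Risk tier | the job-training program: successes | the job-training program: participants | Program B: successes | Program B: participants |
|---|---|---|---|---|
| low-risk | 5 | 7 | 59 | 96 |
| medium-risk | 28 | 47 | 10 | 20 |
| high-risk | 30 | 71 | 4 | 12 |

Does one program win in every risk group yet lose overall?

Yes

Low-risk: the job-training program 5/7 = 71.4%, Program B 59/96 = 61.5% → the job-training program
Medium-risk: the job-training program 28/47 = 59.6%, Program B 10/20 = 50.0% → the job-training program
High-risk: the job-training program 30/71 = 42.3%, Program B 4/12 = 33.3% → the job-training program
Overall: the job-training program 63/125 = 50.4%, Program B 73/128 = 57.0% → Program B
The job-training program wins each risk group but Program B wins overall — the comparison reverses. The job-training program's participants skew toward high-risk, which has a lower base rate.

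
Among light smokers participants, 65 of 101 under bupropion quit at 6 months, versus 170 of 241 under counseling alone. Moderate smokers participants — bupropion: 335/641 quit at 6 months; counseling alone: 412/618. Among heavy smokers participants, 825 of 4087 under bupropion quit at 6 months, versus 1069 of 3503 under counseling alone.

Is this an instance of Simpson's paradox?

No

Light smokers: bupropion 65/101 = 64.4%, counseling alone 170/241 = 70.5% → counseling alone
Moderate smokers: bupropion 335/641 = 52.3%, counseling alone 412/618 = 66.7% → counseling alone
Heavy smokers: bupropion 825/4087 = 20.2%, counseling alone 1069/3503 = 30.5% → counseling alone
Overall: bupropion 1225/4829 = 25.4%, counseling alone 1651/4362 = 37.8% → counseling alone
Counseling alone wins overall and in every dependence group — no reversal.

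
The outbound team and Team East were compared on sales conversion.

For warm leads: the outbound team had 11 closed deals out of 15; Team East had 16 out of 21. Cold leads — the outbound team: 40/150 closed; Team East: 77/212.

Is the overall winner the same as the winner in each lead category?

Warm: the outbound team 11/15 = 73.3%, Team East 16/21 = 76.2% → Team East
Cold: the outbound team 40/150 = 26.7%, Team East 77/212 = 36.3% → Team East
Overall: the outbound team 51/165 = 30.9%, Team East 93/233 = 39.9% → Team East
Team East wins overall and in every lead group — no reversal.

Yes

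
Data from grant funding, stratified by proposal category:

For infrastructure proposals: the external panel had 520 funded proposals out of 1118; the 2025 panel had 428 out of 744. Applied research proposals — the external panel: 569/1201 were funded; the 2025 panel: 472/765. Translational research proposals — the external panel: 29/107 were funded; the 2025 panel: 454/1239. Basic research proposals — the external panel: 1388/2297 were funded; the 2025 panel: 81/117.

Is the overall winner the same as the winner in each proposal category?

No

Infrastructure: the external panel 520/1118 = 46.5%, the 2025 panel 428/744 = 57.5% → the 2025 panel
Applied research: the external panel 569/1201 = 47.4%, the 2025 panel 472/765 = 61.7% → the 2025 panel
Translational research: the external panel 29/107 = 27.1%, the 2025 panel 454/1239 = 36.6% → the 2025 panel
Basic research: the external panel 1388/2297 = 60.4%, the 2025 panel 81/117 = 69.2% → the 2025 panel
Overall: the external panel 2506/4723 = 53.1%, the 2025 panel 1435/2865 = 50.1% → the external panel
The 2025 panel wins each proposal group but the external panel wins overall — the comparison reverses. The 2025 panel's proposals skew toward translational research, which has a lower base rate.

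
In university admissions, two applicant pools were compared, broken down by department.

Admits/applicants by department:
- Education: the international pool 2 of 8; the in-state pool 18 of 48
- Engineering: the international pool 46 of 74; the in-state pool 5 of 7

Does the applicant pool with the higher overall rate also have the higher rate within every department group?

Education: the international pool 2/8 = 25.0%, the in-state pool 18/48 = 37.5% → the in-state pool
Engineering: the international pool 46/74 = 62.2%, the in-state pool 5/7 = 71.4% → the in-state pool
Overall: the international pool 48/82 = 58.5%, the in-state pool 23/55 = 41.8% → the international pool
The in-state pool wins each department group but the international pool wins overall — the comparison reverses. The in-state pool's applicants skew toward Education, which has a lower base rate.

No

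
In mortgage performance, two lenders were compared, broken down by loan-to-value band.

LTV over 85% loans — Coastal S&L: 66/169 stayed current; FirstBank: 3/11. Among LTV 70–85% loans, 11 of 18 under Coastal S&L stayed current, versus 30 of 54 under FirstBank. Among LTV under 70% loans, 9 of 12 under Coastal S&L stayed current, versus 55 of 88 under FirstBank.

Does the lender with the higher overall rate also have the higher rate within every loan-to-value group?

LTV over 85%: Coastal S&L 66/169 = 39.1%, FirstBank 3/11 = 27.3% → Coastal S&L
LTV 70–85%: Coastal S&L 11/18 = 61.1%, FirstBank 30/54 = 55.6% → Coastal S&L
LTV under 70%: Coastal S&L 9/12 = 75.0%, FirstBank 55/88 = 62.5% → Coastal S&L
Overall: Coastal S&L 86/199 = 43.2%, FirstBank 88/153 = 57.5% → FirstBank
Coastal S&L wins each loan-to-value group but FirstBank wins overall — the comparison reverses. Coastal S&L's loans skew toward LTV over 85%, which has a lower base rate.

No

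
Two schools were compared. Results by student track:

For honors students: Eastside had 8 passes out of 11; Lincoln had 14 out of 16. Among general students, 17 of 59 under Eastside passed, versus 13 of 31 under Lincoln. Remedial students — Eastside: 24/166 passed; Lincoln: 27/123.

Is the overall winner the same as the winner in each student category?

Honors: Eastside 8/11 = 72.7%, Lincoln 14/16 = 87.5% → Lincoln
General: Eastside 17/59 = 28.8%, Lincoln 13/31 = 41.9% → Lincoln
Remedial: Eastside 24/166 = 14.5%, Lincoln 27/123 = 22.0% → Lincoln
Overall: Eastside 49/236 = 20.8%, Lincoln 54/170 = 31.8% → Lincoln
Lincoln wins overall and in every student group — no reversal.

Yes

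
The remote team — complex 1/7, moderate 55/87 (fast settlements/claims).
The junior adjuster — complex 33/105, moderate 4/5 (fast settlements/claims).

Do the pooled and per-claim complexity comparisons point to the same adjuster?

No

Complex: the remote team 1/7 = 14.3%, the junior adjuster 33/105 = 31.4% → the junior adjuster
Moderate: the remote team 55/87 = 63.2%, the junior adjuster 4/5 = 80.0% → the junior adjuster
Overall: the remote team 56/94 = 59.6%, the junior adjuster 37/110 = 33.6% → the remote team
The junior adjuster wins each claim group but the remote team wins overall — the comparison reverses. The junior adjuster's claims skew toward complex, which has a lower base rate.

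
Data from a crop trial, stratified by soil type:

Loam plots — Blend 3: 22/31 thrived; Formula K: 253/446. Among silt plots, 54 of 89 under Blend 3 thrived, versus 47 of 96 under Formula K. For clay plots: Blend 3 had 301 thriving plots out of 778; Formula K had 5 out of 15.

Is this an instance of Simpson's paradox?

Loam: Blend 3 22/31 = 71.0%, Formula K 253/446 = 56.7% → Blend 3
Silt: Blend 3 54/89 = 60.7%, Formula K 47/96 = 49.0% → Blend 3
Clay: Blend 3 301/778 = 38.7%, Formula K 5/15 = 33.3% → Blend 3
Overall: Blend 3 377/898 = 42.0%, Formula K 305/557 = 54.8% → Formula K
Blend 3 wins each soil group but Formula K wins overall — the comparison reverses. Blend 3's plots skew toward clay, which has a lower base rate.

Yes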